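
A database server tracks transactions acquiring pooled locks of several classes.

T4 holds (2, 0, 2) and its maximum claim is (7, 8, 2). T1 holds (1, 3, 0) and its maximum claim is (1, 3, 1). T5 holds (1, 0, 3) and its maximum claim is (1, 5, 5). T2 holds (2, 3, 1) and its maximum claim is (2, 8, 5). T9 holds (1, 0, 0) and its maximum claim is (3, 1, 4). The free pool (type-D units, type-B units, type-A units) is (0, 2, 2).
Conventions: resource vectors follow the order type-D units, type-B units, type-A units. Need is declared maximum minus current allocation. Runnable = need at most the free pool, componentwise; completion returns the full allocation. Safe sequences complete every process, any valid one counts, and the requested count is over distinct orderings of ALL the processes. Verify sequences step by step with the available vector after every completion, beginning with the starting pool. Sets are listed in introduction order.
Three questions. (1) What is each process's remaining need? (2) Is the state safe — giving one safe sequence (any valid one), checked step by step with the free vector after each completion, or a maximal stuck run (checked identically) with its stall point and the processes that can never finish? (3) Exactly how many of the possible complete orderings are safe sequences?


(1) Need matrix, components ordered type-D units, type-B units, type-A units:
  T4: (5, 8, 0)
  T1: (0, 0, 1)
  T5: (0, 5, 2)
  T2: (0, 5, 4)
  T9: (2, 1, 4)
(2) SAFE, for example via the order T1, T5, T9, T2, T4.
Key observation: at T5 the run first touches a limit — (0, 5, 2) against (1, 5, 2), exact on a resource it actually requests.
Walking it through:
  pool = (0, 2, 2)
  T1: need (0, 0, 1) fits (0, 2, 2); releases (1, 3, 0), pool now (1, 5, 2)
  T5: need (0, 5, 2) fits (1, 5, 2); releases (1, 0, 3), pool now (2, 5, 5)
  T9: need (2, 1, 4) fits (2, 5, 5); releases (1, 0, 0), pool now (3, 5, 5)
  T2: need (0, 5, 4) fits (3, 5, 5); releases (2, 3, 1), pool now (5, 8, 6)
  T4: need (5, 8, 0) fits (5, 8, 6); releases (2, 0, 2), pool now (7, 8, 8)
(3) The exact count: 2 of the possible complete orderings are safe sequences.


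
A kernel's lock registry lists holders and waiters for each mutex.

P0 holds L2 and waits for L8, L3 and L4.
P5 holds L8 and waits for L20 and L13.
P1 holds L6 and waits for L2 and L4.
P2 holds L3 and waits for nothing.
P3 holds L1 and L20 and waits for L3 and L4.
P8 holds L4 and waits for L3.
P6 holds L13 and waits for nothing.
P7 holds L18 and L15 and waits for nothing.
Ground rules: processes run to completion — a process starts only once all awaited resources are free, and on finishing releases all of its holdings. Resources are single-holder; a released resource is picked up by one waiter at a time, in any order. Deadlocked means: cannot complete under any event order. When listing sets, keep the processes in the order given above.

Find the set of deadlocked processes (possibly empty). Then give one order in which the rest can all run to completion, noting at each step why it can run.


Nothing here is deadlocked.
Key observation: all waits point, directly or indirectly, at processes that can finish, so nothing is permanently blocked.
A valid finishing order for the others: P7, P2, P8, P6, P3, P5, P0, P1.
Verifying each step:
  P7: no waits; runs immediately, freeing L18 and L15
  P2: no waits; runs immediately, freeing L3
  P8: everything it awaited (L3) is free; runs, freeing L4
  P6: no waits; runs immediately, freeing L13
  P3: everything it awaited (L3 and L4) is free; runs, freeing L1 and L20
  P5: everything it awaited (L20 and L13) is free; runs, freeing L8
  P0: everything it awaited (L8, L3 and L4) is free; runs, freeing L2
  P1: everything it awaited (L2 and L4) is free; runs, freeing L6


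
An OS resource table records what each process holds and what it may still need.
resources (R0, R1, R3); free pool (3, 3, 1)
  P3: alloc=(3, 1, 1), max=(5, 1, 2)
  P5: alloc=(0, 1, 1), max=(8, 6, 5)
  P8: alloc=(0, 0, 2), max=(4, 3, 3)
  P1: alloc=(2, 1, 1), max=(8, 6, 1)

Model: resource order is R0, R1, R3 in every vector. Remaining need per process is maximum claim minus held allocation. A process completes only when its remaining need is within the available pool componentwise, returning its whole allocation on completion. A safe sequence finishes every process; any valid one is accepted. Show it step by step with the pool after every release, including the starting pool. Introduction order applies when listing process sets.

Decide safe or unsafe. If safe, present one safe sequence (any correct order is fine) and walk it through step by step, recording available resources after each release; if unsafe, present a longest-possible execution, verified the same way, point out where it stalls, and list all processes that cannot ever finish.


UNSAFE — no complete ordering exists.
Key observation: no order helps: past P3, P8, the free pool tops out at (6, 4, 4), below what each blocked process needs in R1.
The run P3, P8 cannot be extended any further. Check, step by step:
  pool = (3, 3, 1)
  run P3 (needs (2, 0, 1), free (3, 3, 1)); after release of (3, 1, 1) the pool is (6, 4, 2)
  run P8 (needs (4, 3, 1), free (6, 4, 2)); after release of (0, 0, 2) the pool is (6, 4, 4)
  P5 still needs (8, 5, 4) but only (6, 4, 4) is free — short on R0 and R1
  P1 still needs (6, 5, 0) but only (6, 4, 4) is free — short on R1
Permanently blocked: P5 and P1.


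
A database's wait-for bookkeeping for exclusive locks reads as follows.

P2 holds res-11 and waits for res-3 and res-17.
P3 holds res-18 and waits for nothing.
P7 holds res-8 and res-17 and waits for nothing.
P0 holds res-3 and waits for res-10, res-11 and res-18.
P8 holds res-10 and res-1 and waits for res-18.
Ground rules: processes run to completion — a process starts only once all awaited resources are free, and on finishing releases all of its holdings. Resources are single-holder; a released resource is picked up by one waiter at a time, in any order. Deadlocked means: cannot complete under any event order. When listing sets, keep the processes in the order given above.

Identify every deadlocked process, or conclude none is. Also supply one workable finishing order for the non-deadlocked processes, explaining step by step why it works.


The deadlocked set is P2 and P0.
Key observation: the cycle P2 -> P0 -> P2 can never break — each member waits on the next; no other process is dragged down with it.
The rest can finish in the order P3, P8, P7.
Walking it through:
  run P3 (it waits on nothing); releases res-18
  P8: everything it awaited (res-18) is free; runs, freeing res-10 and res-1
  run P7 (it waits on nothing); releases res-8 and res-17


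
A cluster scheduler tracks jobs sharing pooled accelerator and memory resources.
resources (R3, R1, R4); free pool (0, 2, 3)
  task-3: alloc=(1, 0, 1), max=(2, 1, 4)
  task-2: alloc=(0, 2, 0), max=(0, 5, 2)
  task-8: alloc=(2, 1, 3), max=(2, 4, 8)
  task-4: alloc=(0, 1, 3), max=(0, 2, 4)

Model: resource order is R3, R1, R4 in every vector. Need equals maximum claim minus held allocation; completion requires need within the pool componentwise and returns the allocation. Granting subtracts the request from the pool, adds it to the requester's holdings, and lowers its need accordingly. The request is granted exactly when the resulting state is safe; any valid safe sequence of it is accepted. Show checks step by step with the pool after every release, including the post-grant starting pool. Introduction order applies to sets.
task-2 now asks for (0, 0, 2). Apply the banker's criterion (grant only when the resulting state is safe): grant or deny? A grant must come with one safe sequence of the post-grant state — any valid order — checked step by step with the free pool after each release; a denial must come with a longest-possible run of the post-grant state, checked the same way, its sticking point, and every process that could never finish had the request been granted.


GRANT. The post-grant state is safe; one safe sequence: task-4, task-2, task-8, task-3.
Key observation: even at the reduced pool (0, 2, 1), task-4 fits immediately, so safety survives the grant.
Step-by-step check of the post-grant state:
  pool = (0, 2, 1)
  task-4 needs (0, 1, 1) <= (0, 2, 1) -> finishes; pool += (0, 1, 3) = (0, 3, 4)
  task-2 needs (0, 3, 0) <= (0, 3, 4) -> finishes; pool += (0, 2, 2) = (0, 5, 6)
  task-8 needs (0, 3, 5) <= (0, 5, 6) -> finishes; pool += (2, 1, 3) = (2, 6, 9)
  task-3 needs (1, 1, 3) <= (2, 6, 9) -> finishes; pool += (1, 0, 1) = (3, 6, 10)


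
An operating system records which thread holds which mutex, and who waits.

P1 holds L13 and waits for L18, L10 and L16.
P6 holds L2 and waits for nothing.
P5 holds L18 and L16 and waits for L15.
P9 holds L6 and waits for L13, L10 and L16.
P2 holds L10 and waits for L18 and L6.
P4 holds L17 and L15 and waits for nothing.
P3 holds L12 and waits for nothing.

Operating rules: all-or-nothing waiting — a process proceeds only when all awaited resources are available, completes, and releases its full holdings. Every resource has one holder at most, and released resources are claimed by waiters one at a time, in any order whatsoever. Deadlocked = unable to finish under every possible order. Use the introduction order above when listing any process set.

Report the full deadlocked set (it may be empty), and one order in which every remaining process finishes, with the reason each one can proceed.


Deadlocked: P1, P9 and P2.
Key observation: the loop P1 -> P2 -> P9 -> P1 blocks itself forever; no other process is dragged down with it.
One completion order for the rest: P3, P4, P5, P6.
Walking it through:
  P3: no waits; runs immediately, freeing L12
  P4: no waits; runs immediately, freeing L17 and L15
  P5: everything it awaited (L15) is free; runs, freeing L18 and L16
  P6: no waits; runs immediately, freeing L2


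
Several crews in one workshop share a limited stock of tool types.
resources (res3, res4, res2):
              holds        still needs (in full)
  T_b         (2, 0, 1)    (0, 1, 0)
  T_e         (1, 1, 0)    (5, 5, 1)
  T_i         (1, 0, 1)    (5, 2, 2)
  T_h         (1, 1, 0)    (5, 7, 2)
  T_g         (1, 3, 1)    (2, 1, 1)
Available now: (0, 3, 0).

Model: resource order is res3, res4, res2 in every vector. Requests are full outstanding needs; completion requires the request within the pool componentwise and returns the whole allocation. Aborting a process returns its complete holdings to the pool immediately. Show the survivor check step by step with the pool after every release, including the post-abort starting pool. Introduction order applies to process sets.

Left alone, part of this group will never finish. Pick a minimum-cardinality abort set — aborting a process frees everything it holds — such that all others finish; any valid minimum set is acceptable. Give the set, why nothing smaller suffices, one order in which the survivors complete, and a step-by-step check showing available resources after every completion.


Minimum abort set: T_e and T_h.
Key observation: T_i could never have finished before the abort; with (2, 2, 0) returned by T_e and T_h, it fits at step 3.
Why nothing smaller works — every single abort fails: T_b alone leaves T_e blocked (short on res3); T_e alone leaves T_i blocked (short on res3); T_i alone leaves T_e blocked (short on res3); T_h alone leaves T_e blocked (short on res3); T_g alone leaves T_e blocked (short on res3).
Survivors finish in the order: T_b, T_g, T_i. Check, step by step (pool after the aborts first):
  pool = (2, 5, 0)
  T_b: need (0, 1, 0) fits (2, 5, 0); releases (2, 0, 1), pool now (4, 5, 1)
  T_g: need (2, 1, 1) fits (4, 5, 1); releases (1, 3, 1), pool now (5, 8, 2)
  T_i: need (5, 2, 2) fits (5, 8, 2); releases (1, 0, 1), pool now (6, 8, 3)


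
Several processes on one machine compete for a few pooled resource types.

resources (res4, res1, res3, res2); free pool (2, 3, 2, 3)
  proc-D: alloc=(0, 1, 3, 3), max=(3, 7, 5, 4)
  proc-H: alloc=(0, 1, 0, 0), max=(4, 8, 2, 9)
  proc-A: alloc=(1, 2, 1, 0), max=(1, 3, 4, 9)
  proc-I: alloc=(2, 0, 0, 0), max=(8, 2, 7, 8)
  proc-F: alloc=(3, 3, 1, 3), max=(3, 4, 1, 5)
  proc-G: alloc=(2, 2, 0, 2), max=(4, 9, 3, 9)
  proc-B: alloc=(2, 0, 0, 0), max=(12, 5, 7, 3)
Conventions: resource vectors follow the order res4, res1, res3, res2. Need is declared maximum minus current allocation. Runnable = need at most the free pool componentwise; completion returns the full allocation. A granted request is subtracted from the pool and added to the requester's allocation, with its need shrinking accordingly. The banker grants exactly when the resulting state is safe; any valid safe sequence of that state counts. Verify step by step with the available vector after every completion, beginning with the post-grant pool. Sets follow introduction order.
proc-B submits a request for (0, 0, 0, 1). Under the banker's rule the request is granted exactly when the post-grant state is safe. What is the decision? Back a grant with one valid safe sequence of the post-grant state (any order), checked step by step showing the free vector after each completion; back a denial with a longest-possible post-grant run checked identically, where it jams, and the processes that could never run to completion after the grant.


GRANT. The post-grant state is safe; one safe sequence: proc-F, proc-D, proc-G, proc-A, proc-I, proc-B, proc-H.
Key observation: even at the reduced pool (2, 3, 2, 2), proc-F fits immediately, so safety survives the grant.
Verifying the post-grant state step by step:
  pool = (2, 3, 2, 2)
  proc-F needs (0, 1, 0, 2) <= (2, 3, 2, 2) -> finishes; pool += (3, 3, 1, 3) = (5, 6, 3, 5)
  proc-D needs (3, 6, 2, 1) <= (5, 6, 3, 5) -> finishes; pool += (0, 1, 3, 3) = (5, 7, 6, 8)
  proc-G needs (2, 7, 3, 7) <= (5, 7, 6, 8) -> finishes; pool += (2, 2, 0, 2) = (7, 9, 6, 10)
  proc-A needs (0, 1, 3, 9) <= (7, 9, 6, 10) -> finishes; pool += (1, 2, 1, 0) = (8, 11, 7, 10)
  proc-I needs (6, 2, 7, 8) <= (8, 11, 7, 10) -> finishes; pool += (2, 0, 0, 0) = (10, 11, 7, 10)
  proc-B needs (10, 5, 7, 2) <= (10, 11, 7, 10) -> finishes; pool += (2, 0, 0, 1) = (12, 11, 7, 11)
  proc-H needs (4, 7, 2, 9) <= (12, 11, 7, 11) -> finishes; pool += (0, 1, 0, 0) = (12, 12, 7, 11)


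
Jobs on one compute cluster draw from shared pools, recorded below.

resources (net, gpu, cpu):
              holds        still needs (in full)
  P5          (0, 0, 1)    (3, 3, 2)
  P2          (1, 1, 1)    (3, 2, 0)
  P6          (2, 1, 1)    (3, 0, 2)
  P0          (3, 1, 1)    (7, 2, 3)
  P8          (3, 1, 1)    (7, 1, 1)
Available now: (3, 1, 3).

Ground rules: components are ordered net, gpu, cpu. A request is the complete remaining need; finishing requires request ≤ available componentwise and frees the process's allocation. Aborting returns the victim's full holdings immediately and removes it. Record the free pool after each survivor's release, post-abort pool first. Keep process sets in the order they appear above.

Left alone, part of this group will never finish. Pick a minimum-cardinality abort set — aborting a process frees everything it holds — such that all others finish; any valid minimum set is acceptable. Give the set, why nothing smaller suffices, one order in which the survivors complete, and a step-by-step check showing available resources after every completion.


Minimum abort set: P0.
Key observation: aborting P0 returns (3, 1, 1), and P8 — hopeless before — runs at step 3 with the returned capacity in the pool.
Minimality: the empty abort set fails — the state is deadlocked as it stands.
Survivors finish in the order: P2, P6, P8, P5. Step-by-step check (pool after the aborts first):
  pool = (6, 2, 4)
  P2 needs (3, 2, 0) <= (6, 2, 4) -> finishes; pool += (1, 1, 1) = (7, 3, 5)
  P6 needs (3, 0, 2) <= (7, 3, 5) -> finishes; pool += (2, 1, 1) = (9, 4, 6)
  P8 needs (7, 1, 1) <= (9, 4, 6) -> finishes; pool += (3, 1, 1) = (12, 5, 7)
  P5 needs (3, 3, 2) <= (12, 5, 7) -> finishes; pool += (0, 0, 1) = (12, 5, 8)


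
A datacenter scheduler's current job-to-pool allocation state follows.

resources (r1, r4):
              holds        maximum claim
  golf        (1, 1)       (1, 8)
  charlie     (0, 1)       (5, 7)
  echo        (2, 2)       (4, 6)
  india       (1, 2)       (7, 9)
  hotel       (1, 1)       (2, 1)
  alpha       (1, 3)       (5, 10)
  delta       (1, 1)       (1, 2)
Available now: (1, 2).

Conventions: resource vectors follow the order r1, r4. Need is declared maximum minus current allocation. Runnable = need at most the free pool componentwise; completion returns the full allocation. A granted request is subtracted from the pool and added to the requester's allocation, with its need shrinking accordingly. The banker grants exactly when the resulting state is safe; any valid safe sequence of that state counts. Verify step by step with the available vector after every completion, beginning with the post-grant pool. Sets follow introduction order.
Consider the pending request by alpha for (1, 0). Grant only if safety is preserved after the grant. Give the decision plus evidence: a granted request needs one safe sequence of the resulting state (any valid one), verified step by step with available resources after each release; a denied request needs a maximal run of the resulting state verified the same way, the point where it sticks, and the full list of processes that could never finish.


DENY. Granting would leave the state unsafe.
Key observation: after delta, hotel, echo the pool peaks at (4, 6), and each blocked process is short somewhere: golf on r4; charlie on r1; india on r1, r4; alpha on r4.
Pretend the grant happened; the run delta, hotel, echo goes as far as possible. Verifying each step:
  pool = (0, 2)
  delta: need (0, 1) fits (0, 2); releases (1, 1), pool now (1, 3)
  hotel: need (1, 0) fits (1, 3); releases (1, 1), pool now (2, 4)
  echo: need (2, 4) fits (2, 4); releases (2, 2), pool now (4, 6)
  golf cannot run: need (0, 7) vs free (4, 6) (insufficient r4)
  charlie cannot run: need (5, 6) vs free (4, 6) (insufficient r1)
  india cannot run: need (6, 7) vs free (4, 6) (insufficient r1 and r4)
  alpha cannot run: need (3, 7) vs free (4, 6) (insufficient r4)
Had the request been granted, golf, charlie, india and alpha could never finish.


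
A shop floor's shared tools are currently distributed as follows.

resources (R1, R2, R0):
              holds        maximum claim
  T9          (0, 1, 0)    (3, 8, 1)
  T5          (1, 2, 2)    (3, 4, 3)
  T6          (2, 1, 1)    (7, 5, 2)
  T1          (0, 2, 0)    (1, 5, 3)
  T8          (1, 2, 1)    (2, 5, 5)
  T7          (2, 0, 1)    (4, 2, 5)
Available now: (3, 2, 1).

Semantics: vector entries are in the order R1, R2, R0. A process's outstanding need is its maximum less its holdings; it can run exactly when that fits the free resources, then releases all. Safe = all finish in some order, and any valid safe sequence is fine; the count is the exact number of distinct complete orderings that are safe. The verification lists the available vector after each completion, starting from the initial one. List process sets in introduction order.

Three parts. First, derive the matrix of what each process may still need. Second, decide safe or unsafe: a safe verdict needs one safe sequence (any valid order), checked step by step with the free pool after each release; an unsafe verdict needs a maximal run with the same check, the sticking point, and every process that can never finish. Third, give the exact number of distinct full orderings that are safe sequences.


(1) Outstanding need per process (order R1, R2, R0):
  T9: (3, 7, 1)
  T5: (2, 2, 1)
  T6: (5, 4, 1)
  T1: (1, 3, 3)
  T8: (1, 3, 4)
  T7: (2, 2, 4)
(2) The state is UNSAFE.
Key observation: after T5, T1 the pool peaks at (4, 6, 3), and each blocked process is short somewhere: T9 on R2; T6 on R1; T8 on R0; T7 on R0.
A maximal execution: T5, T1 — then nothing else fits. Check, step by step:
  pool = (3, 2, 1)
  T5: need (2, 2, 1) fits (3, 2, 1); releases (1, 2, 2), pool now (4, 4, 3)
  T1: need (1, 3, 3) fits (4, 4, 3); releases (0, 2, 0), pool now (4, 6, 3)
  blocked: T9 wants (3, 7, 1), pool (4, 6, 3) — not enough R2
  blocked: T6 wants (5, 4, 1), pool (4, 6, 3) — not enough R1
  blocked: T8 wants (1, 3, 4), pool (4, 6, 3) — not enough R0
  blocked: T7 wants (2, 2, 4), pool (4, 6, 3) — not enough R0
Processes that can never finish: T9, T6, T8 and T7.
(3) Precisely 0 of the possible complete orderings are safe sequences.


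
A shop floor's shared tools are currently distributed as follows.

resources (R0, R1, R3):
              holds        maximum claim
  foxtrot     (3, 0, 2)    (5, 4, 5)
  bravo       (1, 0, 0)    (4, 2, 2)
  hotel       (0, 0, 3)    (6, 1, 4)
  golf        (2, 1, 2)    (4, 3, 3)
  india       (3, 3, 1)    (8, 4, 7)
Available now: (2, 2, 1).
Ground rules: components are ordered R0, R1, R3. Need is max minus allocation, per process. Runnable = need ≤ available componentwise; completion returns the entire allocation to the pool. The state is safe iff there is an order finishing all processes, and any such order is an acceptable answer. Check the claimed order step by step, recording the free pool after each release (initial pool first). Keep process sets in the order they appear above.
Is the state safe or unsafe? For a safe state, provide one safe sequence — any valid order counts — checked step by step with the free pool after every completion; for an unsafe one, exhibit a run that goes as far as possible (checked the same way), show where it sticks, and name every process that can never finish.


UNSAFE.
Key observation: after golf, bravo the pool peaks at (5, 3, 3), and each blocked process is short somewhere: foxtrot on R1; hotel on R0; india on R3.
A maximal execution: golf, bravo — then nothing else fits. Check, step by step:
  pool = (2, 2, 1)
  golf: need (2, 2, 1) fits (2, 2, 1); releases (2, 1, 2), pool now (4, 3, 3)
  bravo: need (3, 2, 2) fits (4, 3, 3); releases (1, 0, 0), pool now (5, 3, 3)
  blocked: foxtrot wants (2, 4, 3), pool (5, 3, 3) — not enough R1
  blocked: hotel wants (6, 1, 1), pool (5, 3, 3) — not enough R0
  blocked: india wants (5, 1, 6), pool (5, 3, 3) — not enough R3
Processes that can never finish: foxtrot, hotel and india.


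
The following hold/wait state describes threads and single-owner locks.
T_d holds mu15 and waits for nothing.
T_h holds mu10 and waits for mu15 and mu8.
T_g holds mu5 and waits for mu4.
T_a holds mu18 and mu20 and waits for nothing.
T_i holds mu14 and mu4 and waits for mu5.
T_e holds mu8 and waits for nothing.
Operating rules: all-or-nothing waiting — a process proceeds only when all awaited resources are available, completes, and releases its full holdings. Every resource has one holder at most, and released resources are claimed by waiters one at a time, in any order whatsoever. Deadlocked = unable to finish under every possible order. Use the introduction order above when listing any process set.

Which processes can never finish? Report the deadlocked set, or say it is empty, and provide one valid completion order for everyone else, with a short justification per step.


The deadlocked set is T_g and T_i.
Key observation: the waits loop around T_g -> T_i -> T_g with no way out; no other process is dragged down with it.
A valid finishing order for the others: T_e, T_d, T_a, T_h.
Step-by-step check:
  run T_e (it waits on nothing); releases mu8
  run T_d (it waits on nothing); releases mu15
  run T_a (it waits on nothing); releases mu18 and mu20
  T_h waits on mu15 and mu8 — all released -> runs and releases mu10


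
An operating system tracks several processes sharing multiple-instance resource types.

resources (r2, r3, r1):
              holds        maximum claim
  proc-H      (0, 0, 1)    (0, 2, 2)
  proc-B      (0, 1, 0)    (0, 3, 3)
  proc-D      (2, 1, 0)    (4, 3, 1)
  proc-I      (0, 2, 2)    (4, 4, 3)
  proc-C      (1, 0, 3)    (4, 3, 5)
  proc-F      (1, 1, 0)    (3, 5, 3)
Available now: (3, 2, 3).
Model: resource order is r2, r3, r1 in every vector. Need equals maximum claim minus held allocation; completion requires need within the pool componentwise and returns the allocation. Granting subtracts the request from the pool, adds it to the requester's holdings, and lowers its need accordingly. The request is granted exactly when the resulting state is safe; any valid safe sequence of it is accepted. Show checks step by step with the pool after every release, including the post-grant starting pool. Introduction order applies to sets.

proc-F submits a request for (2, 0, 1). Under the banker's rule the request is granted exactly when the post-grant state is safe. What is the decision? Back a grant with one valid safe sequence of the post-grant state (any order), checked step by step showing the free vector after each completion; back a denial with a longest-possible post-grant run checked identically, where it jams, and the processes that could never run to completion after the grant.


DENY — the pretend-granted state is unsafe.
Key observation: after proc-H, proc-B the pool peaks at (1, 3, 3), and each blocked process is short somewhere: proc-D on r2; proc-I on r2; proc-C on r2; proc-F on r3.
Pretend the grant happened; the run proc-H, proc-B goes as far as possible. Walking it through:
  pool = (1, 2, 2)
  proc-H needs (0, 2, 1) <= (1, 2, 2) -> finishes; pool += (0, 0, 1) = (1, 2, 3)
  proc-B needs (0, 2, 3) <= (1, 2, 3) -> finishes; pool += (0, 1, 0) = (1, 3, 3)
  blocked: proc-D wants (2, 2, 1), pool (1, 3, 3) — not enough r2
  blocked: proc-I wants (4, 2, 1), pool (1, 3, 3) — not enough r2
  blocked: proc-C wants (3, 3, 2), pool (1, 3, 3) — not enough r2
  blocked: proc-F wants (0, 4, 2), pool (1, 3, 3) — not enough r3
Post-grant, the permanently blocked set is proc-D, proc-I, proc-C and proc-F.


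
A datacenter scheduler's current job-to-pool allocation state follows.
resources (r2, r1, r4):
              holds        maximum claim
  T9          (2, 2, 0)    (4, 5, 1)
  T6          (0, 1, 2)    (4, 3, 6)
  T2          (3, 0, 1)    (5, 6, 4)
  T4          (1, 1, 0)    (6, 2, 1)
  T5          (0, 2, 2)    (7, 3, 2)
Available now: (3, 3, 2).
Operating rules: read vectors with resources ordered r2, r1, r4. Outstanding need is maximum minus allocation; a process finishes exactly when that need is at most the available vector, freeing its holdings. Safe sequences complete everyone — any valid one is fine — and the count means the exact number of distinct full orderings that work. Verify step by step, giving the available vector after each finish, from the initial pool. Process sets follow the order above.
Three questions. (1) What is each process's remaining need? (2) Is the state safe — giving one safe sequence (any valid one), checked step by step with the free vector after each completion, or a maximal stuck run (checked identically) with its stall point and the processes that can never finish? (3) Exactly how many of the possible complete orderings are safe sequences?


(1) Need matrix, components ordered r2, r1, r4:
  T9: (2, 3, 1)
  T6: (4, 2, 4)
  T2: (2, 6, 3)
  T4: (5, 1, 1)
  T5: (7, 1, 0)
(2) The state is UNSAFE.
Key observation: after T9, T4 the pool peaks at (6, 6, 2), and each blocked process is short somewhere: T6 on r4; T2 on r4; T5 on r2.
A maximal execution: T9, T4 — then nothing else fits. Step-by-step check:
  pool = (3, 3, 2)
  run T9 (needs (2, 3, 1), free (3, 3, 2)); after release of (2, 2, 0) the pool is (5, 5, 2)
  run T4 (needs (5, 1, 1), free (5, 5, 2)); after release of (1, 1, 0) the pool is (6, 6, 2)
  T6 still needs (4, 2, 4) but only (6, 6, 2) is free — short on r4
  T2 still needs (2, 6, 3) but only (6, 6, 2) is free — short on r4
  T5 still needs (7, 1, 0) but only (6, 6, 2) is free — short on r2
Permanently blocked: T6, T2 and T5.
(3) Precisely 0 of the possible complete orderings are safe sequences.


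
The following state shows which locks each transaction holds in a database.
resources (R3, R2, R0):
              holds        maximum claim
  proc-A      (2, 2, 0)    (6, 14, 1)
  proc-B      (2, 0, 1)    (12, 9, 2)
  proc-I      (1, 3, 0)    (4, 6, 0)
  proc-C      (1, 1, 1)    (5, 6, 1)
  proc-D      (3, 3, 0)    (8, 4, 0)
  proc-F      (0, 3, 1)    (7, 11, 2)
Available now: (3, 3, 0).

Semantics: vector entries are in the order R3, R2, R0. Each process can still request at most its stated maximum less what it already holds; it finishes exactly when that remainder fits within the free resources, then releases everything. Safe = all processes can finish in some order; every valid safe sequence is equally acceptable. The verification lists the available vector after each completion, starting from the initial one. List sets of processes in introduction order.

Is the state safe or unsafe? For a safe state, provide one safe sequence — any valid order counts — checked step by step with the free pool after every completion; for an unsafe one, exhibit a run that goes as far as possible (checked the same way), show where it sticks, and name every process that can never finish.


The state is SAFE; one workable sequence: proc-I, proc-C, proc-D, proc-F, proc-A, proc-B.
Key observation: the order's first zero-slack moment is proc-I ((3, 3, 0) needed, (3, 3, 0) free — a requested resource with nothing to spare).
Step-by-step check:
  pool = (3, 3, 0)
  proc-I needs (3, 3, 0) <= (3, 3, 0) -> finishes; pool += (1, 3, 0) = (4, 6, 0)
  proc-C needs (4, 5, 0) <= (4, 6, 0) -> finishes; pool += (1, 1, 1) = (5, 7, 1)
  proc-D needs (5, 1, 0) <= (5, 7, 1) -> finishes; pool += (3, 3, 0) = (8, 10, 1)
  proc-F needs (7, 8, 1) <= (8, 10, 1) -> finishes; pool += (0, 3, 1) = (8, 13, 2)
  proc-A needs (4, 12, 1) <= (8, 13, 2) -> finishes; pool += (2, 2, 0) = (10, 15, 2)
  proc-B needs (10, 9, 1) <= (10, 15, 2) -> finishes; pool += (2, 0, 1) = (12, 15, 3)


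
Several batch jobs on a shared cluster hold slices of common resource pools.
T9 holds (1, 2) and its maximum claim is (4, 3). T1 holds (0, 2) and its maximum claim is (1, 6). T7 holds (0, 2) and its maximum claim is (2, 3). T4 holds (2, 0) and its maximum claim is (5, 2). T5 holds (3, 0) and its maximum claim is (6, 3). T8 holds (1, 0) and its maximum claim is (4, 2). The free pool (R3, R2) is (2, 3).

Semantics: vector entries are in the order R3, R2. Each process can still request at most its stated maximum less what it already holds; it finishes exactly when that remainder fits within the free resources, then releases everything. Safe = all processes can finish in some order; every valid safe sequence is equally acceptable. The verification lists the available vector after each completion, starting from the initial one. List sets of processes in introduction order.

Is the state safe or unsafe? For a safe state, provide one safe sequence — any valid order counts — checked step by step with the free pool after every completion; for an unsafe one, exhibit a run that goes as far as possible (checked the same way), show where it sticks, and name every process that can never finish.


UNSAFE.
Key observation: the pool after T7, T1 is (2, 7); every surviving request exceeds it in R3, so progress ends there.
Going as far as possible: T7, T1; after that, nothing fits. Walking it through:
  pool = (2, 3)
  run T7 (needs (2, 1), free (2, 3)); after release of (0, 2) the pool is (2, 5)
  run T1 (needs (1, 4), free (2, 5)); after release of (0, 2) the pool is (2, 7)
  T9 cannot run: need (3, 1) vs free (2, 7) (insufficient R3)
  T4 cannot run: need (3, 2) vs free (2, 7) (insufficient R3)
  T5 cannot run: need (3, 3) vs free (2, 7) (insufficient R3)
  T8 cannot run: need (3, 2) vs free (2, 7) (insufficient R3)
Permanently blocked: T9, T4, T5 and T8.


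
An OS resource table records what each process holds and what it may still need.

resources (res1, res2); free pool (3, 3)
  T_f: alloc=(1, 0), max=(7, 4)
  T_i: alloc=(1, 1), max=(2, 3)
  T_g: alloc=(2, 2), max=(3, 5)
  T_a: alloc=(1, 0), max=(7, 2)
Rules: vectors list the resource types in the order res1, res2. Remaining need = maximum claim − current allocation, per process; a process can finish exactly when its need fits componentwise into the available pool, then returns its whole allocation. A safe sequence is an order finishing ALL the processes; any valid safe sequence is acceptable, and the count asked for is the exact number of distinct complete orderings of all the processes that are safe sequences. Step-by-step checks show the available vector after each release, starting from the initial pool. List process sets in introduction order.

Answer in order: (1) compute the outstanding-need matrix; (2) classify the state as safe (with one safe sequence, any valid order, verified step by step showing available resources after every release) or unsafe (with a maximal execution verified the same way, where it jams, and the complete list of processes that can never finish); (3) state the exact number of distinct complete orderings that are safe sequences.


(1) Need matrix, components ordered res1, res2:
  T_f: (6, 4)
  T_i: (1, 2)
  T_g: (1, 3)
  T_a: (6, 2)
(2) SAFE, for example via the order T_i, T_g, T_a, T_f.
Key observation: reading the order forward, T_a is the first process whose need (6, 2) meets the free pool (6, 6) exactly on a resource it requests.
Check, step by step:
  pool = (3, 3)
  run T_i (needs (1, 2), free (3, 3)); after release of (1, 1) the pool is (4, 4)
  run T_g (needs (1, 3), free (4, 4)); after release of (2, 2) the pool is (6, 6)
  run T_a (needs (6, 2), free (6, 6)); after release of (1, 0) the pool is (7, 6)
  run T_f (needs (6, 4), free (7, 6)); after release of (1, 0) the pool is (8, 6)
(3) The exact count: 4 of the possible complete orderings are safe sequences.


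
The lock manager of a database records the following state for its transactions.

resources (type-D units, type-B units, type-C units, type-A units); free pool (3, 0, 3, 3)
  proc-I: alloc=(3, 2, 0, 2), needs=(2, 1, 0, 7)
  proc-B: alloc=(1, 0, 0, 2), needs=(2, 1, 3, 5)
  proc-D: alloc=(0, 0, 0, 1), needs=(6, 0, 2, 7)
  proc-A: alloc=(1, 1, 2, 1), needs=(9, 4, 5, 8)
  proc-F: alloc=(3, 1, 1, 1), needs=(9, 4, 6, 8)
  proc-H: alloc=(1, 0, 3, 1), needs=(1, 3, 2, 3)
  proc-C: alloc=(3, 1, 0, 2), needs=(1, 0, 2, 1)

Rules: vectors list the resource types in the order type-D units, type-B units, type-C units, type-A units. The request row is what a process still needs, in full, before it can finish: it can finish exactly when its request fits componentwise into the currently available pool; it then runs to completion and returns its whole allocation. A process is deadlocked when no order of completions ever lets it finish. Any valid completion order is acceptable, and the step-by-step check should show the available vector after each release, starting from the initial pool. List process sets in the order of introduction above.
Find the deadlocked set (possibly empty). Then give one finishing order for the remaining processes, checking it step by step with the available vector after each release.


Deadlocked set: proc-A and proc-F.
Key observation: the wall is type-B units: completing proc-C, proc-B, proc-I, proc-D, proc-H brings the pool only to (11, 3, 6, 11), and all the rest need more.
The rest can finish in the order proc-C, proc-B, proc-I, proc-D, proc-H. Verifying each step:
  pool = (3, 0, 3, 3)
  proc-C needs (1, 0, 2, 1) <= (3, 0, 3, 3) -> finishes; pool += (3, 1, 0, 2) = (6, 1, 3, 5)
  proc-B needs (2, 1, 3, 5) <= (6, 1, 3, 5) -> finishes; pool += (1, 0, 0, 2) = (7, 1, 3, 7)
  proc-I needs (2, 1, 0, 7) <= (7, 1, 3, 7) -> finishes; pool += (3, 2, 0, 2) = (10, 3, 3, 9)
  proc-D needs (6, 0, 2, 7) <= (10, 3, 3, 9) -> finishes; pool += (0, 0, 0, 1) = (10, 3, 3, 10)
  proc-H needs (1, 3, 2, 3) <= (10, 3, 3, 10) -> finishes; pool += (1, 0, 3, 1) = (11, 3, 6, 11)
The blocked processes can never fit:
  proc-A cannot run: need (9, 4, 5, 8) vs free (11, 3, 6, 11) (insufficient type-B units)
  proc-F cannot run: need (9, 4, 6, 8) vs free (11, 3, 6, 11) (insufficient type-B units)


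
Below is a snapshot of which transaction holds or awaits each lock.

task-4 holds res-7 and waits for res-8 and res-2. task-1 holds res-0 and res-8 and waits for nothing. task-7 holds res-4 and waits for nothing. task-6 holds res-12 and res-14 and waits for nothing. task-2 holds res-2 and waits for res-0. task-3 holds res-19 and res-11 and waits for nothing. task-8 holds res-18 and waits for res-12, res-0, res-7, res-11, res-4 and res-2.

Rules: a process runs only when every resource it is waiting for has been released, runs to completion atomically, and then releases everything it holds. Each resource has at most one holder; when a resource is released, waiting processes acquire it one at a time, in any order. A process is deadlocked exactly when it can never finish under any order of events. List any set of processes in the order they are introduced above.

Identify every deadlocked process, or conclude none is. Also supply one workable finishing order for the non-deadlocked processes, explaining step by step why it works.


No process is deadlocked.
Key observation: no waiting chain loops back on itself — every chain ends at a process that waits on nothing, so everyone eventually runs.
One completion order for the rest: task-1, task-7, task-2, task-6, task-4, task-3, task-8.
Step-by-step check:
  task-1 waits on nothing -> runs at once and releases res-0 and res-8
  task-7 waits on nothing -> runs at once and releases res-4
  task-2 waits on res-0 — all released -> runs and releases res-2
  task-6 waits on nothing -> runs at once and releases res-12 and res-14
  task-4 waits on res-8 and res-2 — all released -> runs and releases res-7
  task-3 waits on nothing -> runs at once and releases res-19 and res-11
  task-8 waits on res-12, res-0, res-7, res-11, res-4 and res-2 — all released -> runs and releases res-18


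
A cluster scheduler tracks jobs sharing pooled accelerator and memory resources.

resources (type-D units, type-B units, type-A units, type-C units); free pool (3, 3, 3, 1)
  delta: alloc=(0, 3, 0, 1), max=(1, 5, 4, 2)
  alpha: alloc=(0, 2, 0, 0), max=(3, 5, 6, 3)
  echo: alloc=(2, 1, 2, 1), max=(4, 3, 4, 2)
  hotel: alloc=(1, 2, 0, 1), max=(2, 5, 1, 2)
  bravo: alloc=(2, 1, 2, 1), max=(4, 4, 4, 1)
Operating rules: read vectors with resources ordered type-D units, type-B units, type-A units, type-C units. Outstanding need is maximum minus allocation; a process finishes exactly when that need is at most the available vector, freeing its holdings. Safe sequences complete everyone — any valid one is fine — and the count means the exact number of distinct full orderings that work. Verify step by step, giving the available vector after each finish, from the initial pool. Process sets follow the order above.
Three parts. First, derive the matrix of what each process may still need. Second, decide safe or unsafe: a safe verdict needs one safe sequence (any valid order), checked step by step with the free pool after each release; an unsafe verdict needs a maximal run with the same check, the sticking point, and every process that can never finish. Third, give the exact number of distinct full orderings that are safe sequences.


(1) Outstanding need per process (order type-D units, type-B units, type-A units, type-C units):
  delta: (1, 2, 4, 1)
  alpha: (3, 3, 6, 3)
  echo: (2, 2, 2, 1)
  hotel: (1, 3, 1, 1)
  bravo: (2, 3, 2, 0)
(2) SAFE, for example via the order echo, hotel, bravo, delta, alpha.
Key observation: at echo the run first touches a limit — (2, 2, 2, 1) against (3, 3, 3, 1), exact on a resource it actually requests.
Step-by-step check:
  pool = (3, 3, 3, 1)
  echo: need (2, 2, 2, 1) fits (3, 3, 3, 1); releases (2, 1, 2, 1), pool now (5, 4, 5, 2)
  hotel: need (1, 3, 1, 1) fits (5, 4, 5, 2); releases (1, 2, 0, 1), pool now (6, 6, 5, 3)
  bravo: need (2, 3, 2, 0) fits (6, 6, 5, 3); releases (2, 1, 2, 1), pool now (8, 7, 7, 4)
  delta: need (1, 2, 4, 1) fits (8, 7, 7, 4); releases (0, 3, 0, 1), pool now (8, 10, 7, 5)
  alpha: need (3, 3, 6, 3) fits (8, 10, 7, 5); releases (0, 2, 0, 0), pool now (8, 12, 7, 5)
(3) Precisely 30 of the possible complete orderings are safe sequences.


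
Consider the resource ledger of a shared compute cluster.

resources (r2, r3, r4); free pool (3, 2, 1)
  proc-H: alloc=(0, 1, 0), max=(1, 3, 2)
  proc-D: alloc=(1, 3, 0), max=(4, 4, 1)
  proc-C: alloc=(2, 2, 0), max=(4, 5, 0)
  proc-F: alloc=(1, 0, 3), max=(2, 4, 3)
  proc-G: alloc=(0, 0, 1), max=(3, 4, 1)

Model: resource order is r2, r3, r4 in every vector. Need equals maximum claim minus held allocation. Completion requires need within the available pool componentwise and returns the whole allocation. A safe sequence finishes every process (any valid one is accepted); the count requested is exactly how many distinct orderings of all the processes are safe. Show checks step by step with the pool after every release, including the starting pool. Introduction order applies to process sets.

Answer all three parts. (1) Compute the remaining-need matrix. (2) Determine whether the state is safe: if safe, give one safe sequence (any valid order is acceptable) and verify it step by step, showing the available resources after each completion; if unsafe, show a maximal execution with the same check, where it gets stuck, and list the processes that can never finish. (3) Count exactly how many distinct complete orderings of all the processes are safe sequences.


(1) Need matrix, components ordered r2, r3, r4:
  proc-H: (1, 2, 2)
  proc-D: (3, 1, 1)
  proc-C: (2, 3, 0)
  proc-F: (1, 4, 0)
  proc-G: (3, 4, 0)
(2) The state is SAFE; one workable sequence: proc-D, proc-C, proc-G, proc-F, proc-H.
Key observation: reading the order forward, proc-D is the first process whose need (3, 1, 1) meets the free pool (3, 2, 1) exactly on a resource it requests.
Check, step by step:
  pool = (3, 2, 1)
  proc-D needs (3, 1, 1) <= (3, 2, 1) -> finishes; pool += (1, 3, 0) = (4, 5, 1)
  proc-C needs (2, 3, 0) <= (4, 5, 1) -> finishes; pool += (2, 2, 0) = (6, 7, 1)
  proc-G needs (3, 4, 0) <= (6, 7, 1) -> finishes; pool += (0, 0, 1) = (6, 7, 2)
  proc-F needs (1, 4, 0) <= (6, 7, 2) -> finishes; pool += (1, 0, 3) = (7, 7, 5)
  proc-H needs (1, 2, 2) <= (7, 7, 5) -> finishes; pool += (0, 1, 0) = (7, 8, 5)
(3) The exact count: 16 of the possible complete orderings are safe sequences.
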